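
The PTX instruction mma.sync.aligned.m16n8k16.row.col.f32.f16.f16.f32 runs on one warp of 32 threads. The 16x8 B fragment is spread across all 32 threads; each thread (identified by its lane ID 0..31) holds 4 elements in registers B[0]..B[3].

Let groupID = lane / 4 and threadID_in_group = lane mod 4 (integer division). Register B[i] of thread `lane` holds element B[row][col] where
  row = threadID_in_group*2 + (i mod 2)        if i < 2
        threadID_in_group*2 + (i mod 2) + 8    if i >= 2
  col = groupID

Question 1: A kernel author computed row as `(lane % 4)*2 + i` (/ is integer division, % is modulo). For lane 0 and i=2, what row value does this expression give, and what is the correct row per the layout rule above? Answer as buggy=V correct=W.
buggy=2 correct=8

`(lane % 4)*2 + i`[0,2]->2
L=0->gid=0>>2=0, tid=0&3=0
[2]->row 0·2+0+8=8  col gid=0
row: 2 vs 8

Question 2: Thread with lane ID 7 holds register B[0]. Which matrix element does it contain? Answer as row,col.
lane 7: g=1 (7/4), t=3 (7%4)
i=0: r=3*2+0+0=6, c=g=1

6,1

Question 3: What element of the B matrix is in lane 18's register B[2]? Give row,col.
12,4

lane 18⇒18/4=4, 18 mod 4=2
i=2  r:2·2+0+8⇒12  c:4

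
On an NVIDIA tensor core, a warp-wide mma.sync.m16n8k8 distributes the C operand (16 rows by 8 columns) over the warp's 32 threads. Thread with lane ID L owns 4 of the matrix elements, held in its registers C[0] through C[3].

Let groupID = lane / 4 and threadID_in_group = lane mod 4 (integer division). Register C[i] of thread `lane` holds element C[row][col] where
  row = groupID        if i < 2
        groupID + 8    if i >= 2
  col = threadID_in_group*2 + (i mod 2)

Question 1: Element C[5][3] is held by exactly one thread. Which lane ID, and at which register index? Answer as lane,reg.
21,1

r:5=>grp=5,rB=0  c:3=>tig=1,lo=1
L=5*4+1=21  i=0*2+1=1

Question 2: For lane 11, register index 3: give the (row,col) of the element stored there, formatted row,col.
lane 11->11/4=2, 11 mod 4=3
i=3  r:2+8->10  c:2·3+1->7

10,7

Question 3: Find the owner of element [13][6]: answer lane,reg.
23,2

r=13⇒gr=5,Rb=1  c=6⇒th=3,odd=0
L=5*4+3=23  i=1*2+0=2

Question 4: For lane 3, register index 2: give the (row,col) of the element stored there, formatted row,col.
L=3→G=3>>2=0, T=3&3=3
[2]→row 0+8=8  col 3·2+0=6

8,6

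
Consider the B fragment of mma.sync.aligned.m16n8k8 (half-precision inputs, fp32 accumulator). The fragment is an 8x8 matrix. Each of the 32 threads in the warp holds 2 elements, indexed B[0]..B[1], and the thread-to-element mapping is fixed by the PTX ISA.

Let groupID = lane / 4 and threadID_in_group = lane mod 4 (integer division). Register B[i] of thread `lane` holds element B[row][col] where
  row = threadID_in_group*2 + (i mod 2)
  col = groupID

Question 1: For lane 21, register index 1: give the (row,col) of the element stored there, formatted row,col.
lane 21: gr=5 (21/4), th=1 (21%4)
i=1: r=1*2+1=3, c=gr=5

3,5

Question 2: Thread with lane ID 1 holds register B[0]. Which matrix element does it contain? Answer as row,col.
2,0

lane 1: G=0 (1/4), T=1 (1%4)
i=0: r=1*2+0=2, c=G=0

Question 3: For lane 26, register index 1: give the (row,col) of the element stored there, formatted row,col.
lane 26: gr=6 (26/4), th=2 (26%4)
i=1: r=2*2+1=5, c=gr=6

5,6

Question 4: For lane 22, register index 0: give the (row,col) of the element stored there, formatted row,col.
L=22⇒gr=22>>2=5, th=22&3=2
[0]⇒row 2·2+0=4  col gr=5

4,5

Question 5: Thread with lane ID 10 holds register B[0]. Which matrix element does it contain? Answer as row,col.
4,2

L=10->g=10>>2=2, t=10&3=2
[0]->row 2·2+0=4  col g=2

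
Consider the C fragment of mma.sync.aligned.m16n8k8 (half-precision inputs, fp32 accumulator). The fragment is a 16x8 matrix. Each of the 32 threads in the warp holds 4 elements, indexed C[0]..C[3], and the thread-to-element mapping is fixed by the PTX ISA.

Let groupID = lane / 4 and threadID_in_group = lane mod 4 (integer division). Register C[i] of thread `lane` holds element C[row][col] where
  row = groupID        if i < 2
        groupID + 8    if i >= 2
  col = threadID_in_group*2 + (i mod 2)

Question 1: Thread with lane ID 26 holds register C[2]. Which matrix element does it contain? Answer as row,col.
14,4

lane 26: grp=6 (26/4), tig=2 (26%4)
i=2: r=6+8=14, c=2*2+0=4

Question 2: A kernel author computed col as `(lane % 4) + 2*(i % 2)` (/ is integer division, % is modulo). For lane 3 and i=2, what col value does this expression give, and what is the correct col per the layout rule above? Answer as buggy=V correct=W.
`(lane % 4) + 2*(i % 2)`[3,2]=>3
3: grp=0,tig=3
[2] (0+8,3*2+0) = (8,6)
col: 3 vs 6

buggy=3 correct=6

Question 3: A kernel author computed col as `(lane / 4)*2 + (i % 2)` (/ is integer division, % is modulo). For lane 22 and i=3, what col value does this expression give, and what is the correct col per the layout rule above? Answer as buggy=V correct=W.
buggy=11 correct=5

`(lane / 4)*2 + (i % 2)`[22,3]->11
lane 22: g=5 (22/4), t=2 (22%4)
i=3: r=5+8=13, c=2*2+1=5
col: 11 vs 5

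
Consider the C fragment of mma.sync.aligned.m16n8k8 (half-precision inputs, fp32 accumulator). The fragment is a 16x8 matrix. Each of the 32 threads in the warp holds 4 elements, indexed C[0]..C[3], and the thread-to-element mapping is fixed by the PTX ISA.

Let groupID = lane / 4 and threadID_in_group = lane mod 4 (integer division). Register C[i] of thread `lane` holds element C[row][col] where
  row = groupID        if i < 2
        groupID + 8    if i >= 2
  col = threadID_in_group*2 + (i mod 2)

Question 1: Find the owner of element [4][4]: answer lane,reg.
r:4=>grp=4,rB=0  c:4=>tig=2,lo=0
L=4*4+2=18  i=0*2+0=0

18,0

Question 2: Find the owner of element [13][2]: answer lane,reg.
21,2

r=13→G=5,rhi=1  c=2→T=1,p=0
L=5*4+1=21  i=1*2+0=2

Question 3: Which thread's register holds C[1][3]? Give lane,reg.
r=1→G=1,rhi=0  c=3→T=1,p=1
L=1*4+1=5  i=0*2+1=1

5,1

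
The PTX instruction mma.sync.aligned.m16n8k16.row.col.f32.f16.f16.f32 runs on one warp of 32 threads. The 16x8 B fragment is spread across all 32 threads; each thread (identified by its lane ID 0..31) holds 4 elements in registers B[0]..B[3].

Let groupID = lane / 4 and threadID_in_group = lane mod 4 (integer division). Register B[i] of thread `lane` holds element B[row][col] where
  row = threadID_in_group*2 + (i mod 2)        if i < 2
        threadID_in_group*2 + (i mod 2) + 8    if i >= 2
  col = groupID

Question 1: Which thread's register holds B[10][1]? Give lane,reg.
c=1⇒gr=1  r=10⇒Rb=1,th=1,odd=0
L=1*4+1=5  i=1*2+0=2

5,2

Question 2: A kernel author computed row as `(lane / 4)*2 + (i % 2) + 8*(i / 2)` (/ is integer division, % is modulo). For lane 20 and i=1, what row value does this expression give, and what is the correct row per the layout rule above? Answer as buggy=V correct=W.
buggy=11 correct=1

`(lane / 4)*2 + (i % 2) + 8*(i / 2)`[20,1]->11
lane 20: gid=5 (20/4), tid=0 (20%4)
i=1: r=0*2+1+0=1, c=gid=5
row: 11 vs 1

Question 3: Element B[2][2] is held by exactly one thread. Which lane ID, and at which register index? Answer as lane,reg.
c=2->g=2  r=2->rb=0,t=1,b0=0
L=2*4+1=9  i=0*2+0=0

9,0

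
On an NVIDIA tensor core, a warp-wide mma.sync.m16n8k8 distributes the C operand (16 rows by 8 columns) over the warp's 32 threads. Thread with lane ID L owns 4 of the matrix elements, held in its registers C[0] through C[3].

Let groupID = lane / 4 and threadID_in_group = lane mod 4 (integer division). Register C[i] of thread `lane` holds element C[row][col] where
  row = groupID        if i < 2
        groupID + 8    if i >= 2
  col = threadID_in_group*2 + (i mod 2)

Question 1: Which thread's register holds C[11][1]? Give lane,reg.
12,3

r:11=>grp=3,rB=1  c:1=>tig=0,lo=1
L=3*4+0=12  i=1*2+1=3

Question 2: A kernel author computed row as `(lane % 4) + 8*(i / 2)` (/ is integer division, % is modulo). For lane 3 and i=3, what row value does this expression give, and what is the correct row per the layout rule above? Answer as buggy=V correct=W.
`(lane % 4) + 8*(i / 2)`[3,3]->11
L=3->g=3>>2=0, t=3&3=3
[3]->row 0+8=8  col 3·2+1=7
row: 11 vs 8

buggy=11 correct=8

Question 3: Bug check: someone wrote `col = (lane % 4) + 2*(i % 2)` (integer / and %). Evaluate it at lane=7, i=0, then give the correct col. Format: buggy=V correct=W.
buggy=3 correct=6

`(lane % 4) + 2*(i % 2)`[7,0]⇒3
7: gr=1,th=3
[0] (1+0,3*2+0) = (1,6)
col: 3 vs 6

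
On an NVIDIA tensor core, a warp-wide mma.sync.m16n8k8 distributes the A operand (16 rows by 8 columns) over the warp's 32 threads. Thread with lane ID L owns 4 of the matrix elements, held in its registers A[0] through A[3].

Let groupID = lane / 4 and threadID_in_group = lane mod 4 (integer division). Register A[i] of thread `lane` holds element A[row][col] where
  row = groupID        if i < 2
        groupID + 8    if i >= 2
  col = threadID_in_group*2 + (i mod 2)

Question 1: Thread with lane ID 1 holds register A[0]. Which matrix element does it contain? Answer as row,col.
1: gr=0,th=1
[0] (0+0,1*2+0) = (0,2)

0,2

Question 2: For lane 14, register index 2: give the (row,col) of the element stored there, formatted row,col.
lane 14: gid=3 (14/4), tid=2 (14%4)
i=2: r=3+8=11, c=2*2+0=4

11,4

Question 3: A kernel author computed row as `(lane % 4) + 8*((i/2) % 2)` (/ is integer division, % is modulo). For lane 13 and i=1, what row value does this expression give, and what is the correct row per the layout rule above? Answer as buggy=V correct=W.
buggy=1 correct=3

`(lane % 4) + 8*((i/2) % 2)`[13,1]->1
L=13->gid=13>>2=3, tid=13&3=1
[1]->row 3+0=3  col 1·2+1=3
row: 1 vs 3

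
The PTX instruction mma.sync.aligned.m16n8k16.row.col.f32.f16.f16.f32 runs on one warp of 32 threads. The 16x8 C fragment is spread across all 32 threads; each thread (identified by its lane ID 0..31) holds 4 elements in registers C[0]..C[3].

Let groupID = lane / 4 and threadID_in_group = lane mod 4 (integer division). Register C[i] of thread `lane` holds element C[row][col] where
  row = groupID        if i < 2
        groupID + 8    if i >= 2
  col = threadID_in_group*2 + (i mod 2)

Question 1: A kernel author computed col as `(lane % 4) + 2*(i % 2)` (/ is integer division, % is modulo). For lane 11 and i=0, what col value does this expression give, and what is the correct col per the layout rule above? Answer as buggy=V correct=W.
`(lane % 4) + 2*(i % 2)`[11,0]=>3
11: grp=2,tig=3
[0] (2+0,3*2+0) = (2,6)
col: 3 vs 6

buggy=3 correct=6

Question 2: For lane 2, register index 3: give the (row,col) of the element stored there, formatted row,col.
8,5

L=2->gid=2>>2=0, tid=2&3=2
[3]->row 0+8=8  col 2·2+1=5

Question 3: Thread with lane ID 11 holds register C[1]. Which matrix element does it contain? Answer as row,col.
L=11→G=11>>2=2, T=11&3=3
[1]→row 2+0=2  col 3·2+1=7

2,7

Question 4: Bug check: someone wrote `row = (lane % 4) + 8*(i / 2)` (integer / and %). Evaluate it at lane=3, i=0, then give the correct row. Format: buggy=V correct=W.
`(lane % 4) + 8*(i / 2)`[3,0]⇒3
3: gr=0,th=3
[0] (0+0,3*2+0) = (0,6)
row: 3 vs 0

buggy=3 correct=0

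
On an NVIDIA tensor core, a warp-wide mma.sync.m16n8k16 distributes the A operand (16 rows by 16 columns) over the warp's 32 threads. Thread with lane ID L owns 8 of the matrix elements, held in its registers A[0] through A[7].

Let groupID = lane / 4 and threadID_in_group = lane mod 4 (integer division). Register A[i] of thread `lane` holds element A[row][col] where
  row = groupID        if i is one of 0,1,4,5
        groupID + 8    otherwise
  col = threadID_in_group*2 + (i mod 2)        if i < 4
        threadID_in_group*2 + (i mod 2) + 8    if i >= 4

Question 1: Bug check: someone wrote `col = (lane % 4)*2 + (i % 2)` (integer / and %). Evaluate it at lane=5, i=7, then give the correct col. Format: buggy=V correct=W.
`(lane % 4)*2 + (i % 2)`[5,7]⇒3
5: gr=1,th=1
[7] (1+8,1*2+1+8) = (9,11)
col: 3 vs 11

buggy=3 correct=11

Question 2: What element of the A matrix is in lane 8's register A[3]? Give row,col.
10,1

lane 8: grp=2 (8/4), tig=0 (8%4)
i=3: r=2+8=10, c=0*2+1+0=1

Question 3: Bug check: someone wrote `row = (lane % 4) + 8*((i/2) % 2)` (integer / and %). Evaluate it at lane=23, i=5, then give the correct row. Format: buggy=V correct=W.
`(lane % 4) + 8*((i/2) % 2)`[23,5]->3
lane 23: gid=5 (23/4), tid=3 (23%4)
i=5: r=5+0=5, c=3*2+1+8=15
row: 3 vs 5

buggy=3 correct=5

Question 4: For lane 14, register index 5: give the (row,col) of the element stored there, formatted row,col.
lane 14: grp=3 (14/4), tig=2 (14%4)
i=5: r=3+0=3, c=2*2+1+8=13

3,13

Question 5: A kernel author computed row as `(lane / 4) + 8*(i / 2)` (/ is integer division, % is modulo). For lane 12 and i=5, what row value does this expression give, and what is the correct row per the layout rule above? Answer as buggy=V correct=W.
buggy=19 correct=3

`(lane / 4) + 8*(i / 2)`[12,5]=>19
lane 12=>12/4=3, 12 mod 4=0
i=5  r:3+0=>3  c:2·0+1+8=>9
row: 19 vs 3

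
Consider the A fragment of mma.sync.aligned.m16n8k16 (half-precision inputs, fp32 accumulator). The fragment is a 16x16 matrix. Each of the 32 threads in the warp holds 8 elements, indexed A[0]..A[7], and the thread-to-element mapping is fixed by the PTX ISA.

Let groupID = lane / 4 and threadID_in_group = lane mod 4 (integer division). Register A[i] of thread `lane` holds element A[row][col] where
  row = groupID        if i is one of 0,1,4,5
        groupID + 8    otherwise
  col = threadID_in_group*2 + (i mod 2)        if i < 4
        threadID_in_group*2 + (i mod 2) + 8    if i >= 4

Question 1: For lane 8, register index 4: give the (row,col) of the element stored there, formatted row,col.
lane 8->8/4=2, 8 mod 4=0
i=4  r:2+0->2  c:2·0+0+8->8

2,8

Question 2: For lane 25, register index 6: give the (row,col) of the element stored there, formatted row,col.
lane 25: grp=6 (25/4), tig=1 (25%4)
i=6: r=6+8=14, c=1*2+0+8=10

14,10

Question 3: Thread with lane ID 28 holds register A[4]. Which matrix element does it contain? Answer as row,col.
lane 28: gr=7 (28/4), th=0 (28%4)
i=4: r=7+0=7, c=0*2+0+8=8

7,8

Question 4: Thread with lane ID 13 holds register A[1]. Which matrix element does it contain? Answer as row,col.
13: gid=3,tid=1
[1] (3+0,1*2+1+0) = (3,3)

3,3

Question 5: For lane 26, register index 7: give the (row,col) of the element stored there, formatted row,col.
26: grp=6,tig=2
[7] (6+8,2*2+1+8) = (14,13)

14,13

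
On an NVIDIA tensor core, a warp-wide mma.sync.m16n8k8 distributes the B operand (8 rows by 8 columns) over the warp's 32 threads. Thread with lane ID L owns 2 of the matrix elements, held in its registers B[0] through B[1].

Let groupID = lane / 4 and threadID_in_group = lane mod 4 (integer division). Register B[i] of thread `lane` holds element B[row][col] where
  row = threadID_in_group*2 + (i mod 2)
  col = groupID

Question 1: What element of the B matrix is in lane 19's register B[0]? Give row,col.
6,4

lane 19: gr=4 (19/4), th=3 (19%4)
i=0: r=3*2+0=6, c=gr=4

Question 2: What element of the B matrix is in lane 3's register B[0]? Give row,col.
6,0

lane 3→3/4=0, 3 mod 4=3
i=0  r:2·3+0→6  c:0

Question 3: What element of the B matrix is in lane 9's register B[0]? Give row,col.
2,2

L=9⇒gr=9>>2=2, th=9&3=1
[0]⇒row 1·2+0=2  col gr=2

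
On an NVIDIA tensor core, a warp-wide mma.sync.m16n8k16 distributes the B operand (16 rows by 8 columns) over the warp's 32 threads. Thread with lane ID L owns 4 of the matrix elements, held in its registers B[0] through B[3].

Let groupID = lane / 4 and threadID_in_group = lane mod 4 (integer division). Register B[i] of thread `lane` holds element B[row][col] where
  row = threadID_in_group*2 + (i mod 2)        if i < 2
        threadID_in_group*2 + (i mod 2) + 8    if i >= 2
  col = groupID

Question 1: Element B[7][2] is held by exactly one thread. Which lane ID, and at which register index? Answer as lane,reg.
11,1

c=2→G=2  r=7→rhi=0,T=3,p=1
L=2*4+3=11  i=0*2+1=1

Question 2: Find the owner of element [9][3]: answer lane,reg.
c=3->g=3  r=9->rb=1,t=0,b0=1
L=3*4+0=12  i=1*2+1=3

12,3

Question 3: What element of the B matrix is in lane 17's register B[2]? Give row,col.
lane 17⇒17/4=4, 17 mod 4=1
i=2  r:2·1+0+8⇒10  c:4

10,4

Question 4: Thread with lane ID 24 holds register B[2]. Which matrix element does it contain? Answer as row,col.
8,6

L=24⇒gr=24>>2=6, th=24&3=0
[2]⇒row 0·2+0+8=8  col gr=6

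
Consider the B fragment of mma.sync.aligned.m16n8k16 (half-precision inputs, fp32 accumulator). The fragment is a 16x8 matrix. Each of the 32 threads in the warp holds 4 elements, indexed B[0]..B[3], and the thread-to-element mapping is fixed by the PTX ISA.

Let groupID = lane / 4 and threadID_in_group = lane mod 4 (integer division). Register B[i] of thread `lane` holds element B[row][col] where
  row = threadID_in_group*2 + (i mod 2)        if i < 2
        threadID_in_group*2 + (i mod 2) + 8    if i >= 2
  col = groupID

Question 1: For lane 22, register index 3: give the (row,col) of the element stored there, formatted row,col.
13,5

lane 22: gid=5 (22/4), tid=2 (22%4)
i=3: r=2*2+1+8=13, c=gid=5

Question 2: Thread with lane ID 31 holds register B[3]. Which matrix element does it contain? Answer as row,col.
31: grp=7,tig=3
[3] (3*2+1+8,7) = (15,7)

15,7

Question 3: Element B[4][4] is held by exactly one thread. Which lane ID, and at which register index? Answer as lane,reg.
c:4=>grp=4  r:4=>rB=0,tig=2,lo=0
L=4*4+2=18  i=0*2+0=0

18,0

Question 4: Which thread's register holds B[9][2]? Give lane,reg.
8,3

c=2⇒gr=2  r=9⇒Rb=1,th=0,odd=1
L=2*4+0=8  i=1*2+1=3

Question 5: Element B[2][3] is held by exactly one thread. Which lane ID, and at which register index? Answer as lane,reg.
13,0

c=3->g=3  r=2->rb=0,t=1,b0=0
L=3*4+1=13  i=0*2+0=0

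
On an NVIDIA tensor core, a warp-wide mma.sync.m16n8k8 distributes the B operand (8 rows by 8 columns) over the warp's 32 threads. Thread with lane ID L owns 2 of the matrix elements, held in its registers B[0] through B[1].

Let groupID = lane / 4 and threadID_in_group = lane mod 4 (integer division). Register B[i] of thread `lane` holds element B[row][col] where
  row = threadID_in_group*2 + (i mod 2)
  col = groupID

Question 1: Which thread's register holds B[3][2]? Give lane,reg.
9,1

c=2->g=2  r=3->t=1,b0=1
L=2*4+1=9  i=1=1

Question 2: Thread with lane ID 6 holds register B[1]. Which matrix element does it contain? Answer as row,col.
5,1

lane 6: g=1 (6/4), t=2 (6%4)
i=1: r=2*2+1=5, c=g=1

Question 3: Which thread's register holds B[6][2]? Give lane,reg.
c:2=>grp=2  r:6=>tig=3,lo=0
L=2*4+3=11  i=0=0

11,0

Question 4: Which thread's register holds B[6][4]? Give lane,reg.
c=4→G=4  r=6→T=3,p=0
L=4*4+3=19  i=0=0

19,0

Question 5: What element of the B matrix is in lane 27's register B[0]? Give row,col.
27: grp=6,tig=3
[0] (3*2+0,6) = (6,6)

6,6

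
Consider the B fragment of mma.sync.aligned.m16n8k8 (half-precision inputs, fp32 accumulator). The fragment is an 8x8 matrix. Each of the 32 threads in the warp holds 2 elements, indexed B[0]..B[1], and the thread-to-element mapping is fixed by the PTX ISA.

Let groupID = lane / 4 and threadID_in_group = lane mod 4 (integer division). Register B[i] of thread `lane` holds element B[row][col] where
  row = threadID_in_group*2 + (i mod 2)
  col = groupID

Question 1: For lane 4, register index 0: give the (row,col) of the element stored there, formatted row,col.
lane 4⇒4/4=1, 4 mod 4=0
i=0  r:2·0+0⇒0  c:1

0,1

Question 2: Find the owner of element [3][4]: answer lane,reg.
c=4→G=4  r=3→T=1,p=1
L=4*4+1=17  i=1=1

17,1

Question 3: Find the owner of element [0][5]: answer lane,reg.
c=5->g=5  r=0->t=0,b0=0
L=5*4+0=20  i=0=0

20,0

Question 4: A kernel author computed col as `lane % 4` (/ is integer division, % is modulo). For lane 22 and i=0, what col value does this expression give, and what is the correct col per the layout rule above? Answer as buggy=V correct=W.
`lane % 4`[22,0]=>2
22: grp=5,tig=2
[0] (2*2+0,5) = (4,5)
col: 2 vs 5

buggy=2 correct=5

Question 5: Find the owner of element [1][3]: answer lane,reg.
c: 3->gid=3  r: 1->tid=0,i&1=1
L=3*4+0=12  i=1=1

12,1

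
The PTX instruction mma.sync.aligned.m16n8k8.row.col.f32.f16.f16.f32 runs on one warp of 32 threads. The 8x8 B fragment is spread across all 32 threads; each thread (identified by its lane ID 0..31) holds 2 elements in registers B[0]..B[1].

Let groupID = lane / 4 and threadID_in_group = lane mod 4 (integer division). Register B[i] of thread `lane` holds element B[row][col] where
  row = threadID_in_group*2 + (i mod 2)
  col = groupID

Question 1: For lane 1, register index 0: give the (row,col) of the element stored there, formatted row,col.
lane 1=>1/4=0, 1 mod 4=1
i=0  r:2·1+0=>2  c:0

2,0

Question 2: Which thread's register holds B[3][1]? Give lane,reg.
5,1

c=1->g=1  r=3->t=1,b0=1
L=1*4+1=5  i=1=1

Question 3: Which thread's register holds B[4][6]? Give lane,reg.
c=6→G=6  r=4→T=2,p=0
L=6*4+2=26  i=0=0

26,0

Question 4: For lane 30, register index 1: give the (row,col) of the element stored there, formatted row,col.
lane 30=>30/4=7, 30 mod 4=2
i=1  r:2·2+1=>5  c:7

5,7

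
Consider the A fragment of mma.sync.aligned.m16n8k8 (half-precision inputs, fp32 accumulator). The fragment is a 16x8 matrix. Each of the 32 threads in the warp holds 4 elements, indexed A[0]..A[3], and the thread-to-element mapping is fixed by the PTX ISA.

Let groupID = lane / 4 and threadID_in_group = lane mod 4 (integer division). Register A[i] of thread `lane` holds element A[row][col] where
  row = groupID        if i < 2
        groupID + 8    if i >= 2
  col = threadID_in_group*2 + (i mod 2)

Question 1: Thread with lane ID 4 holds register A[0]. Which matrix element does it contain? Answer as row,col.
lane 4=>4/4=1, 4 mod 4=0
i=0  r:1+0=>1  c:2·0+0=>0

1,0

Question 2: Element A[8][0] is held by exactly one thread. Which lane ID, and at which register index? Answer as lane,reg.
0,2

r=8→G=0,rhi=1  c=0→T=0,p=0
L=0*4+0=0  i=1*2+0=2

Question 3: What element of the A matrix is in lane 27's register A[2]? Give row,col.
L=27->gid=27>>2=6, tid=27&3=3
[2]->row 6+8=14  col 3·2+0=6

14,6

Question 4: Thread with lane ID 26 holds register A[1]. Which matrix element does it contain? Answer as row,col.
lane 26: G=6 (26/4), T=2 (26%4)
i=1: r=6+0=6, c=2*2+1=5

6,5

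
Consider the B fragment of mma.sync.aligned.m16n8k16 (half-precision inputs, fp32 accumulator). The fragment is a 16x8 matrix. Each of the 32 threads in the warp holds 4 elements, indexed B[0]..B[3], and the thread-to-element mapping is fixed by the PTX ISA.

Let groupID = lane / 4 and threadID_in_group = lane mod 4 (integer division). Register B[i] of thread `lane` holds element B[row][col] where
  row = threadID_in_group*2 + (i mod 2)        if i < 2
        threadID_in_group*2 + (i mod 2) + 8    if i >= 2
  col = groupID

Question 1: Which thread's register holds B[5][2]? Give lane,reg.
c=2⇒gr=2  r=5⇒Rb=0,th=2,odd=1
L=2*4+2=10  i=0*2+1=1

10,1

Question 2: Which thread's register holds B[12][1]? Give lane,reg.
c=1->g=1  r=12->rb=1,t=2,b0=0
L=1*4+2=6  i=1*2+0=2

6,2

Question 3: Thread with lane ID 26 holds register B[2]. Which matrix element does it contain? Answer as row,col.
12,6

lane 26→26/4=6, 26 mod 4=2
i=2  r:2·2+0+8→12  c:6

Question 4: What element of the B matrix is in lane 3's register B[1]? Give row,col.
7,0

3: g=0,t=3
[1] (3*2+1+0,0) = (7,0)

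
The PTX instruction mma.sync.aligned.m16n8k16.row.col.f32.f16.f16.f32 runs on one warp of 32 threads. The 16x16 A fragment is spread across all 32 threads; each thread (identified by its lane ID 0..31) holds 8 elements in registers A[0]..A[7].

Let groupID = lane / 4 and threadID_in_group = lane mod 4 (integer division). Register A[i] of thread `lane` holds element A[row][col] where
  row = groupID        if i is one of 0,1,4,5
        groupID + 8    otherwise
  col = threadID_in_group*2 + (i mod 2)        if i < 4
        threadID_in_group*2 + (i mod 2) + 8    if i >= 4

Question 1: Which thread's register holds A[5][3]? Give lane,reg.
r:5=>grp=5,rB=0  c:3=>cB=0,tig=1,lo=1
L=5*4+1=21  i=0*4+0*2+1=1

21,1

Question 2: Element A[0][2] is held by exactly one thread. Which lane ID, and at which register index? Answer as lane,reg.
1,0

r: 0->gid=0,r8=0  c: 2->c8=0,tid=1,i&1=0
L=0*4+1=1  i=0*4+0*2+0=0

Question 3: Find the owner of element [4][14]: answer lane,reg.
19,4

r=4->g=4,rb=0  c=14->cb=1,t=3,b0=0
L=4*4+3=19  i=1*4+0*2+0=4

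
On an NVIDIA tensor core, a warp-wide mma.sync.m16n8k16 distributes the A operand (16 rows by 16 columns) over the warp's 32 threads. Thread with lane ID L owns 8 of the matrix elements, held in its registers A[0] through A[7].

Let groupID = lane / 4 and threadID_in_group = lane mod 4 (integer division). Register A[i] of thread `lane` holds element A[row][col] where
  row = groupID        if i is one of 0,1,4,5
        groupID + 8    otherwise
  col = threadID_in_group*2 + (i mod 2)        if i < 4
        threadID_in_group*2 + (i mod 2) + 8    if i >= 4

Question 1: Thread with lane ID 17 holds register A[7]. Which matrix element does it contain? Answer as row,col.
12,11

lane 17->17/4=4, 17 mod 4=1
i=7  r:4+8->12  c:2·1+1+8->11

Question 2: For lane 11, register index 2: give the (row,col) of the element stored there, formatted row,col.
lane 11: G=2 (11/4), T=3 (11%4)
i=2: r=2+8=10, c=3*2+0+0=6

10,6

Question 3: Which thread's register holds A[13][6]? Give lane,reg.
23,2

r:13=>grp=5,rB=1  c:6=>cB=0,tig=3,lo=0
L=5*4+3=23  i=0*4+1*2+0=2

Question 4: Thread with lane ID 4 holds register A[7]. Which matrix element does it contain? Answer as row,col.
lane 4=>4/4=1, 4 mod 4=0
i=7  r:1+8=>9  c:2·0+1+8=>9

9,9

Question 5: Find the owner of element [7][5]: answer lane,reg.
r=7⇒gr=7,Rb=0  c=5⇒Cb=0,th=2,odd=1
L=7*4+2=30  i=0*4+0*2+1=1

30,1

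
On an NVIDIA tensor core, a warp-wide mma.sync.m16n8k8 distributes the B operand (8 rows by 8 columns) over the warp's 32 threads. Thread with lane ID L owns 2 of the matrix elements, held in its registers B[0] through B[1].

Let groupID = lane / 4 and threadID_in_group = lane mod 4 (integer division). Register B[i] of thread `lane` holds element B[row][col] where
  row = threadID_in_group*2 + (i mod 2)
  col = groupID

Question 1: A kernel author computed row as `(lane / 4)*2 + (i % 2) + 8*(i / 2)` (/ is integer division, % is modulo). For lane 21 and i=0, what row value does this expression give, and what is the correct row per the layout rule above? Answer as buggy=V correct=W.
`(lane / 4)*2 + (i % 2) + 8*(i / 2)`[21,0]=>10
L=21=>grp=21>>2=5, tig=21&3=1
[0]=>row 1·2+0=2  col grp=5
row: 10 vs 2

buggy=10 correct=2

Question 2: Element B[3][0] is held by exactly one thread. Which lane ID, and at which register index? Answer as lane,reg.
c:0=>grp=0  r:3=>tig=1,lo=1
L=0*4+1=1  i=1=1

1,1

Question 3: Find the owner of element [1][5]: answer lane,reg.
c:5=>grp=5  r:1=>tig=0,lo=1
L=5*4+0=20  i=1=1

20,1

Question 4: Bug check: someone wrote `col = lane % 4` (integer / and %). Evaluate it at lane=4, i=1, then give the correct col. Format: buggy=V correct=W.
`lane % 4`[4,1]→0
lane 4→4/4=1, 4 mod 4=0
i=1  r:2·0+1→1  c:1
col: 0 vs 1

buggy=0 correct=1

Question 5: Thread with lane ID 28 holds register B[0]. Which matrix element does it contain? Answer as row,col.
0,7

L=28=>grp=28>>2=7, tig=28&3=0
[0]=>row 0·2+0=0  col grp=7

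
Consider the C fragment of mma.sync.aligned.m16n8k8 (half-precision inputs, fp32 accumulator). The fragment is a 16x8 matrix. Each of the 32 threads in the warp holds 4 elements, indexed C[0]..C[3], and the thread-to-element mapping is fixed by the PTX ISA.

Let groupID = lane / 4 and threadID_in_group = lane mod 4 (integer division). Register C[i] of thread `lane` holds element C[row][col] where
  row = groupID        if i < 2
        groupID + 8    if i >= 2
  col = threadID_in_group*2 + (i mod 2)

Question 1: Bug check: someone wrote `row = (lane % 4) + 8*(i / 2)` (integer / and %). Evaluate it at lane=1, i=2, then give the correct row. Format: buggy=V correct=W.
buggy=9 correct=8

`(lane % 4) + 8*(i / 2)`[1,2]⇒9
1: gr=0,th=1
[2] (0+8,1*2+0) = (8,2)
row: 9 vs 8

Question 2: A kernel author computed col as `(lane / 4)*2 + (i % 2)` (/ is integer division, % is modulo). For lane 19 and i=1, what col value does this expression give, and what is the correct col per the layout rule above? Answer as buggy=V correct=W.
`(lane / 4)*2 + (i % 2)`[19,1]⇒9
lane 19: gr=4 (19/4), th=3 (19%4)
i=1: r=4+0=4, c=3*2+1=7
col: 9 vs 7

buggy=9 correct=7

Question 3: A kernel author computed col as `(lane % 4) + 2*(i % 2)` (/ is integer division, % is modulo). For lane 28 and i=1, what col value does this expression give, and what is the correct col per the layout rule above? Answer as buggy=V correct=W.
buggy=2 correct=1

`(lane % 4) + 2*(i % 2)`[28,1]->2
lane 28->28/4=7, 28 mod 4=0
i=1  r:7+0->7  c:2·0+1->1
col: 2 vs 1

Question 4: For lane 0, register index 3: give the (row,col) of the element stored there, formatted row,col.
8,1

0: gr=0,th=0
[3] (0+8,0*2+1) = (8,1)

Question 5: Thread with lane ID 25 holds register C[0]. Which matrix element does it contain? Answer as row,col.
6,2

lane 25→25/4=6, 25 mod 4=1
i=0  r:6+0→6  c:2·1+0→2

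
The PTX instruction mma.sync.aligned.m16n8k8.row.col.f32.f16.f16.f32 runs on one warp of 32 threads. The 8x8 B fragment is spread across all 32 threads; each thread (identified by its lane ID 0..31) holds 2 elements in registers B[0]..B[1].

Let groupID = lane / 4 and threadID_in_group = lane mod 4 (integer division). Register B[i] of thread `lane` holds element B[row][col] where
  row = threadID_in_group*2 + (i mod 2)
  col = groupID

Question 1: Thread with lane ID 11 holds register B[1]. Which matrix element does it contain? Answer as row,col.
7,2

lane 11->11/4=2, 11 mod 4=3
i=1  r:2·3+1->7  c:2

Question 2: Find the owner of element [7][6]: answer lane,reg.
c: 6->gid=6  r: 7->tid=3,i&1=1
L=6*4+3=27  i=1=1

27,1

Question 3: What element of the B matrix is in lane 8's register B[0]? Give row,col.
L=8→G=8>>2=2, T=8&3=0
[0]→row 0·2+0=0  col G=2

0,2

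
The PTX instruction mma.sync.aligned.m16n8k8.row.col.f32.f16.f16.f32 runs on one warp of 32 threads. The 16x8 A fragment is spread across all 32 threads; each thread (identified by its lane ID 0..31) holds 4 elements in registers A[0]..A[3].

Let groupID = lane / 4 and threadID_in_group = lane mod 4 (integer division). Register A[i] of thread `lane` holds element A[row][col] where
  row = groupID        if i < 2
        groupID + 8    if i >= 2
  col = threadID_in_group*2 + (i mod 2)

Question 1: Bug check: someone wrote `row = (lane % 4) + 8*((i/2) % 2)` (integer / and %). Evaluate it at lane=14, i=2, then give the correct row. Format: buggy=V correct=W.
`(lane % 4) + 8*((i/2) % 2)`[14,2]=>10
14: grp=3,tig=2
[2] (3+8,2*2+0) = (11,4)
row: 10 vs 11

buggy=10 correct=11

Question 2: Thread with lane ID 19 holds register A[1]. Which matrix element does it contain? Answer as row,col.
L=19->g=19>>2=4, t=19&3=3
[1]->row 4+0=4  col 3·2+1=7

4,7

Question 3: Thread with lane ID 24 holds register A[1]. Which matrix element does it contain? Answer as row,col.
24: grp=6,tig=0
[1] (6+0,0*2+1) = (6,1)

6,1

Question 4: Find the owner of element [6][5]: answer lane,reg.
26,1

r=6→G=6,rhi=0  c=5→T=2,p=1
L=6*4+2=26  i=0*2+1=1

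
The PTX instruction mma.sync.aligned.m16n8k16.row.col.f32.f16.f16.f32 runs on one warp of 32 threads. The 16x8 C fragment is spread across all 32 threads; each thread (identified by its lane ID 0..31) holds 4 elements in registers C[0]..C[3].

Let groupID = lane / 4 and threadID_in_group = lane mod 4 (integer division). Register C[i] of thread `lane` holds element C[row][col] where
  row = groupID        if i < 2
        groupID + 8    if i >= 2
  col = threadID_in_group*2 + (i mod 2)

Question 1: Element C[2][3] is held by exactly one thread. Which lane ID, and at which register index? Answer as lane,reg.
9,1

r=2->g=2,rb=0  c=3->t=1,b0=1
L=2*4+1=9  i=0*2+1=1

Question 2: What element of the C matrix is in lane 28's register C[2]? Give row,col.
lane 28: gr=7 (28/4), th=0 (28%4)
i=2: r=7+8=15, c=0*2+0=0

15,0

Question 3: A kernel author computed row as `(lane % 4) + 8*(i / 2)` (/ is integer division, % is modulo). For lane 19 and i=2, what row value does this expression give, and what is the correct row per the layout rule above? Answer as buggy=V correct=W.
buggy=11 correct=12

`(lane % 4) + 8*(i / 2)`[19,2]→11
19: G=4,T=3
[2] (4+8,3*2+0) = (12,6)
row: 11 vs 12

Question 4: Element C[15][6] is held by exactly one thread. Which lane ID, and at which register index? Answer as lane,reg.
31,2

r: 15->gid=7,r8=1  c: 6->tid=3,i&1=0
L=7*4+3=31  i=1*2+0=2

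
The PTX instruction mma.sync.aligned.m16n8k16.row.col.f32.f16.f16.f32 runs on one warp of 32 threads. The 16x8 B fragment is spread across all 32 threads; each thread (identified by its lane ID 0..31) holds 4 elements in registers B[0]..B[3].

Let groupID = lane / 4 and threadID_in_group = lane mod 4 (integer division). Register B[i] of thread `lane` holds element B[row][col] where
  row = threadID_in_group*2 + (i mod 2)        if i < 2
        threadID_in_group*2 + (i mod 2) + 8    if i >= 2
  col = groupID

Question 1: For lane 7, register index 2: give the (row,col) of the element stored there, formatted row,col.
14,1

7: gid=1,tid=3
[2] (3*2+0+8,1) = (14,1)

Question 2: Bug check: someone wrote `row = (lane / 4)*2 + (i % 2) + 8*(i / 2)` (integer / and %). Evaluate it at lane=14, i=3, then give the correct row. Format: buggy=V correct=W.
`(lane / 4)*2 + (i % 2) + 8*(i / 2)`[14,3]⇒15
lane 14: gr=3 (14/4), th=2 (14%4)
i=3: r=2*2+1+8=13, c=gr=3
row: 15 vs 13

buggy=15 correct=13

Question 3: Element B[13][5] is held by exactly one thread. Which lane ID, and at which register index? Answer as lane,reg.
22,3

c:5=>grp=5  r:13=>rB=1,tig=2,lo=1
L=5*4+2=22  i=1*2+1=3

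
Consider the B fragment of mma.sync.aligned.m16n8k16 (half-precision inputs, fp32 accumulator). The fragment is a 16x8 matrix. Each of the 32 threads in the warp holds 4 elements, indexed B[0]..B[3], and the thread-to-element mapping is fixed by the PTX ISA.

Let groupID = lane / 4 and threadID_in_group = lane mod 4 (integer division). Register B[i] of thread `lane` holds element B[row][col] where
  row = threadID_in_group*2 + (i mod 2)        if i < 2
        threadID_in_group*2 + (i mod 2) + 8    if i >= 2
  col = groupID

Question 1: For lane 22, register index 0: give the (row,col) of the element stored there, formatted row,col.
lane 22: gid=5 (22/4), tid=2 (22%4)
i=0: r=2*2+0+0=4, c=gid=5

4,5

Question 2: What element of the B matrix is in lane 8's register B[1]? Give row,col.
1,2

lane 8->8/4=2, 8 mod 4=0
i=1  r:2·0+1+0->1  c:2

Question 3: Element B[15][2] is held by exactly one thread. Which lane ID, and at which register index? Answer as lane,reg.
c: 2->gid=2  r: 15->r8=1,tid=3,i&1=1
L=2*4+3=11  i=1*2+1=3

11,3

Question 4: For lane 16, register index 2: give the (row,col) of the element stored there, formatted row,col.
16: G=4,T=0
[2] (0*2+0+8,4) = (8,4)

8,4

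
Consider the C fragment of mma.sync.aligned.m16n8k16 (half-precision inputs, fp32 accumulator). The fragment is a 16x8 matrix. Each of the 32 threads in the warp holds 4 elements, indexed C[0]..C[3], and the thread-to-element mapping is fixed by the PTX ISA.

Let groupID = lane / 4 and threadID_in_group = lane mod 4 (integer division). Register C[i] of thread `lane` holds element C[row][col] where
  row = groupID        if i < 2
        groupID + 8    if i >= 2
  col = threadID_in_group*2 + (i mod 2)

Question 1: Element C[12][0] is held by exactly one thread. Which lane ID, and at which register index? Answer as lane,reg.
r=12⇒gr=4,Rb=1  c=0⇒th=0,odd=0
L=4*4+0=16  i=1*2+0=2

16,2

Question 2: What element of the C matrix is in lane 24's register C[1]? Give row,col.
6,1

lane 24: g=6 (24/4), t=0 (24%4)
i=1: r=6+0=6, c=0*2+1=1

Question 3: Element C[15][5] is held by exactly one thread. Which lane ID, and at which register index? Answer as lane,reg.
30,3

r: 15->gid=7,r8=1  c: 5->tid=2,i&1=1
L=7*4+2=30  i=1*2+1=3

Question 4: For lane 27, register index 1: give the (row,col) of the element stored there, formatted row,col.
27: g=6,t=3
[1] (6+0,3*2+1) = (6,7)

6,7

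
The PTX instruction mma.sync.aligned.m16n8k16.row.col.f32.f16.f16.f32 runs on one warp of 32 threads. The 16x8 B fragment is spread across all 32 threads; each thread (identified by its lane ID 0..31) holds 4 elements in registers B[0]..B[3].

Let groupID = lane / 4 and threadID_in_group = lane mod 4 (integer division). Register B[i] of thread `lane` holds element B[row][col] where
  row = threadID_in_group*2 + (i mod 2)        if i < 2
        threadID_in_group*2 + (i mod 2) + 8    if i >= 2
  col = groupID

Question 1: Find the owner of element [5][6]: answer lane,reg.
c:6=>grp=6  r:5=>rB=0,tig=2,lo=1
L=6*4+2=26  i=0*2+1=1

26,1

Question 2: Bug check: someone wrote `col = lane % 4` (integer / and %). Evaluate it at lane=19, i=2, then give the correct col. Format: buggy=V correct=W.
`lane % 4`[19,2]→3
19: G=4,T=3
[2] (3*2+0+8,4) = (14,4)
col: 3 vs 4

buggy=3 correct=4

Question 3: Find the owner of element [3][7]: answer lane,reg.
c=7->g=7  r=3->rb=0,t=1,b0=1
L=7*4+1=29  i=0*2+1=1

29,1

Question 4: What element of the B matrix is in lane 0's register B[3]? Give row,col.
9,0

L=0⇒gr=0>>2=0, th=0&3=0
[3]⇒row 0·2+1+8=9  col gr=0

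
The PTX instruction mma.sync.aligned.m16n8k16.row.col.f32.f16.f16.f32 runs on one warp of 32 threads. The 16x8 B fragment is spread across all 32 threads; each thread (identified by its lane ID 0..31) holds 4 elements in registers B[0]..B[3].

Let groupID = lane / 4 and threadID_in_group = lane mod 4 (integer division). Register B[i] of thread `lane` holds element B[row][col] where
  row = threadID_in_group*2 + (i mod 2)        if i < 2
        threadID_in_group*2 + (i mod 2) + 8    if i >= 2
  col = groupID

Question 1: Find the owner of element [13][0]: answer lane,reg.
c: 0->gid=0  r: 13->r8=1,tid=2,i&1=1
L=0*4+2=2  i=1*2+1=3

2,3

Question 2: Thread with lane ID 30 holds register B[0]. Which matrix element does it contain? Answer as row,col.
L=30=>grp=30>>2=7, tig=30&3=2
[0]=>row 2·2+0+0=4  col grp=7

4,7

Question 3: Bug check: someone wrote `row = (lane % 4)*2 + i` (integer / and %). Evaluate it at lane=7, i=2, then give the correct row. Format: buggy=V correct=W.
buggy=8 correct=14

`(lane % 4)*2 + i`[7,2]->8
7: g=1,t=3
[2] (3*2+0+8,1) = (14,1)
row: 8 vs 14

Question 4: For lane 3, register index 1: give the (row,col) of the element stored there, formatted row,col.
7,0

lane 3->3/4=0, 3 mod 4=3
i=1  r:2·3+1+0->7  c:0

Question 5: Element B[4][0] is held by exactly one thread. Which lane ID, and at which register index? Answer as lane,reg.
c=0→G=0  r=4→rhi=0,T=2,p=0
L=0*4+2=2  i=0*2+0=0

2,0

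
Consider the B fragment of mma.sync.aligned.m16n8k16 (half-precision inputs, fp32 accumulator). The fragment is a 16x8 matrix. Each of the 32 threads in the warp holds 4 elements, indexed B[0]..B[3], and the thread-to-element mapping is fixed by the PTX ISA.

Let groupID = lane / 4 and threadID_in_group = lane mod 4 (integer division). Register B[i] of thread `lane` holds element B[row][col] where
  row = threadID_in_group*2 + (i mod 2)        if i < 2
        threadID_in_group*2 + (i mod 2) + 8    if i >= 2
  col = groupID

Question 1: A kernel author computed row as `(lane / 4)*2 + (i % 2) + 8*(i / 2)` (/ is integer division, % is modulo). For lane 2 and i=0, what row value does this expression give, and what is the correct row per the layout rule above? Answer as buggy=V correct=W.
buggy=0 correct=4

`(lane / 4)*2 + (i % 2) + 8*(i / 2)`[2,0]→0
2: G=0,T=2
[0] (2*2+0+0,0) = (4,0)
row: 0 vs 4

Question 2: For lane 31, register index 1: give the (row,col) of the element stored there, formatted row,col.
lane 31⇒31/4=7, 31 mod 4=3
i=1  r:2·3+1+0⇒7  c:7

7,7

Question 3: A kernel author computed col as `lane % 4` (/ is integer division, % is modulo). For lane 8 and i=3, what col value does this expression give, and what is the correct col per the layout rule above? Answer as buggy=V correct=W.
`lane % 4`[8,3]⇒0
8: gr=2,th=0
[3] (0*2+1+8,2) = (9,2)
col: 0 vs 2

buggy=0 correct=2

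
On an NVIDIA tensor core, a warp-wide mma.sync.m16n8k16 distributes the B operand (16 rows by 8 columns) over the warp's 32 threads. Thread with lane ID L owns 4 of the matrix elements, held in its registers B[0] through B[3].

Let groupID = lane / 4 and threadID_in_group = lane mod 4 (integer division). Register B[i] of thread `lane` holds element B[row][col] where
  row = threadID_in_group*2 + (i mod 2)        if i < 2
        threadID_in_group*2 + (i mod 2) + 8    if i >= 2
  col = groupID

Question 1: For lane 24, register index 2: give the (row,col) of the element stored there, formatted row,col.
24: gr=6,th=0
[2] (0*2+0+8,6) = (8,6)

8,6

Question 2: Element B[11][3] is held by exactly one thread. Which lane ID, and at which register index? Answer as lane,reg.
13,3

c:3=>grp=3  r:11=>rB=1,tig=1,lo=1
L=3*4+1=13  i=1*2+1=3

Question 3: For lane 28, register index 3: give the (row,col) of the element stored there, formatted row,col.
9,7

lane 28: G=7 (28/4), T=0 (28%4)
i=3: r=0*2+1+8=9, c=G=7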